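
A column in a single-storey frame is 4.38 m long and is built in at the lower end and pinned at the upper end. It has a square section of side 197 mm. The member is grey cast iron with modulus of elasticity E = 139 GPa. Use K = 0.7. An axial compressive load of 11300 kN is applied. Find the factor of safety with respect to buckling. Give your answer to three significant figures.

n ≈ 1.62

I = a⁴/12 = 197⁴/12 = 1.255×10^8 mm⁴
I = 1.255×10^8 mm⁴ = 1.255×10^-4 m⁴
Effective length L_e = K·L = 0.7 × 4.38 = 3.066 m
P_cr = π²EI / L_e² = π² × 139×10⁹ × 1.255×10^-4 / 3.066² = 1.832×10^7 N
Factor of safety n = P_cr / P = 18317 / 11300 = 1.62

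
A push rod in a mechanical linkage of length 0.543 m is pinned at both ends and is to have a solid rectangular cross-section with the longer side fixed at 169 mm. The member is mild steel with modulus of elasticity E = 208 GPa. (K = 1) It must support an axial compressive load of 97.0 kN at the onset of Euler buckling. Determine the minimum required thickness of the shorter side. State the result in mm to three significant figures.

b ≈ 9.96 mm

L_e = K·L = 1 × 0.543 = 0.5430 m
Required I = P_cr·L_e²/(π²E) = 9.700×10^4 × 0.5430² / (π² × 2.08×10^11) = 1.393×10^-8 m⁴
I_req = 1.393×10^4 mm⁴
Rectangle, weak axis: I_min = h·b³/12 with h = 169 mm fixed  ⇒  b = (12I/h)^(1/3) = 9.96 mm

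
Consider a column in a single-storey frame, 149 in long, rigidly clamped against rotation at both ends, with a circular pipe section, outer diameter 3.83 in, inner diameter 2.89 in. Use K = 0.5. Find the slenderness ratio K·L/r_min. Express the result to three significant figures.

λ ≈ 62.1

d_o = 3.83 in, d_i = 2.89 in
I = π(d_o⁴ − d_i⁴)/64 = π(3.83⁴ − 2.890⁴)/64 = 7.138 in⁴
A = 4.961 in²;  r_min = √(I/A) = √(7.138/4.961) = 1.200 in
L_e = K·L = 0.5 × 149 = 74.50 in
λ = L_e / r_min = 74.500 / 1.200 = 62.1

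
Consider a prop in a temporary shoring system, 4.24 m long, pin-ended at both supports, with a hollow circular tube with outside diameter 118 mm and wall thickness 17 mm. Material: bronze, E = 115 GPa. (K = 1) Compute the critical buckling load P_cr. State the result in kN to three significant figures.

P_cr ≈ 447 kN

Inner diameter d_i = 118 − 2×17 = 84.00 mm
I = π(d_o⁴ − d_i⁴)/64 = π(118⁴ − 84.00⁴)/64 = 7.073×10^6 mm⁴
I = 7.073×10^6 mm⁴ = 7.073×10^-6 m⁴
Effective length L_e = K·L = 1 × 4.24 = 4.240 m
P_cr = π²EI / L_e² = π² × 115×10⁹ × 7.073×10^-6 / 4.240² = 4.466×10^5 N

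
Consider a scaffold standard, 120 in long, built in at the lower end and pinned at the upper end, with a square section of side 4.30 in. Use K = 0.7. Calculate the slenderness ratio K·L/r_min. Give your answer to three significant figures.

I = a⁴/12 = 4.30⁴/12 = 28.49 in⁴
A = 18.49 in²;  r_min = √(I/A) = √(28.49/18.49) = 1.241 in
L_e = K·L = 0.7 × 120 = 84.00 in
λ = L_e / r_min = 84.000 / 1.241 = 67.7

λ ≈ 67.7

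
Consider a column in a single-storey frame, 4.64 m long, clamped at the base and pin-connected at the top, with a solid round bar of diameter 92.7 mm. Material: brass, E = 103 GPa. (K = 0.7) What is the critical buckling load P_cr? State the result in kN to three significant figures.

P_cr ≈ 349 kN

I = πd⁴/64 = π×92.7⁴/64 = 3.625×10^6 mm⁴
I = 3.625×10^6 mm⁴ = 3.625×10^-6 m⁴
Effective length L_e = K·L = 0.7 × 4.64 = 3.248 m
P_cr = π²EI / L_e² = π² × 103×10⁹ × 3.625×10^-6 / 3.248² = 3.493×10^5 N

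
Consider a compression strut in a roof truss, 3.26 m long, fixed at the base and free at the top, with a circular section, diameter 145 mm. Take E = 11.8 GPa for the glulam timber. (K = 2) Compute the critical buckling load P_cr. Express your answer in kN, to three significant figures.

P_cr ≈ 59.4 kN

I = πd⁴/64 = π×145⁴/64 = 2.170×10^7 mm⁴
I = 2.170×10^7 mm⁴ = 2.170×10^-5 m⁴
Effective length L_e = K·L = 2 × 3.26 = 6.520 m
P_cr = π²EI / L_e² = π² × 11.8×10⁹ × 2.170×10^-5 / 6.520² = 5.945×10^4 N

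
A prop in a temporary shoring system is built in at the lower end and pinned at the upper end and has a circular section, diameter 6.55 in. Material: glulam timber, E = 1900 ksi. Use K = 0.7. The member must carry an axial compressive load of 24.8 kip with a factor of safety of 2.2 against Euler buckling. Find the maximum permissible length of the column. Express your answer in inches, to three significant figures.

I = πd⁴/64 = π×6.55⁴/64 = 90.35 in⁴
Required critical load P_cr = n·P = 2.2 × 24.8 = 54.56 kip = 5.456×10^4 lb
From P_cr = π²EI/(K·L)²:  L = (1/K)·√(π²EI/P_cr) = (1/0.7)·√(π²×1.90×10^6×90.35/5.456×10^4)
L = 252 in

L_max ≈ 252 in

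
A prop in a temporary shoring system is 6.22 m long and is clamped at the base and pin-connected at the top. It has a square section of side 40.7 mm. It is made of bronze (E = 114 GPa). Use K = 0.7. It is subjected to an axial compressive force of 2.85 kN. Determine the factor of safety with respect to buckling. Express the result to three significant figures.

n ≈ 4.76

I = a⁴/12 = 40.7⁴/12 = 2.287×10^5 mm⁴
I = 2.287×10^5 mm⁴ = 2.287×10^-7 m⁴
Effective length L_e = K·L = 0.7 × 6.22 = 4.354 m
P_cr = π²EI / L_e² = π² × 114×10⁹ × 2.287×10^-7 / 4.354² = 1.357×10^4 N
Factor of safety n = P_cr / P = 13.571 / 2.85 = 4.76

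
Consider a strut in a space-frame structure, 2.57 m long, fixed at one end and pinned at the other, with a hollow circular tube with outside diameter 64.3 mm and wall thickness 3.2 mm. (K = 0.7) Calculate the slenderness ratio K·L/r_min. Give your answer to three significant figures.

Inner diameter d_i = 64.3 − 2×3.2 = 57.90 mm
I = π(d_o⁴ − d_i⁴)/64 = π(64.3⁴ − 57.90⁴)/64 = 2.874×10^5 mm⁴
A = 614.2 mm²;  r_min = √(I/A) = √(2.874×10^5/614.2) = 21.63 mm
L_e = K·L = 0.7 × 2.57 m = 1.799 m = 1799.0 mm
λ = L_e / r_min = 1799.0 / 21.63 = 83.2

λ ≈ 83.2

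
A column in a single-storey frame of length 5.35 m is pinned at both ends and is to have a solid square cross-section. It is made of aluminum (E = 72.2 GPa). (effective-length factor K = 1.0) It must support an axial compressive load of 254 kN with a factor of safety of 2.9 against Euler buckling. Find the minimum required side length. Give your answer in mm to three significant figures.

a ≈ 137 mm

Required P_cr = n·P = 2.9 × 254 = 736.6 kN
L_e = K·L = 1 × 5.35 = 5.350 m
Required I = P_cr·L_e²/(π²E) = 7.366×10^5 × 5.350² / (π² × 7.22×10^10) = 2.959×10^-5 m⁴
I_req = 2.959×10^7 mm⁴
Solid square: I = a⁴/12  ⇒  a = (12I)^(1/4) = (12×2.959×10^7)^(1/4) = 137 mm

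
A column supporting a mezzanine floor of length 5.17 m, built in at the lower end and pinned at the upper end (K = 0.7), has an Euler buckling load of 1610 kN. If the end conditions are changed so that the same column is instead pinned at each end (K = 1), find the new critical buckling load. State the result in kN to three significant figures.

P_cr ≈ 789 kN

P_cr ∝ 1/K², so P_cr,new = P_cr,old × (K_old/K_new)² = 1610 × (0.7/1)²
= 1610 × 0.4900 = 789 kN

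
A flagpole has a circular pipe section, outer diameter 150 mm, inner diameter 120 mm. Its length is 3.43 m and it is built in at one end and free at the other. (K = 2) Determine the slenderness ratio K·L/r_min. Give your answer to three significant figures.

d_o = 150 mm, d_i = 120 mm
I = π(d_o⁴ − d_i⁴)/64 = π(150⁴ − 120.0⁴)/64 = 1.467×10^7 mm⁴
A = 6.362×10^3 mm²;  r_min = √(I/A) = √(1.467×10^7/6.362×10^3) = 48.02 mm
L_e = K·L = 2 × 3.43 m = 6.860 m = 6860.0 mm
λ = L_e / r_min = 6860.0 / 48.02 = 143

λ ≈ 143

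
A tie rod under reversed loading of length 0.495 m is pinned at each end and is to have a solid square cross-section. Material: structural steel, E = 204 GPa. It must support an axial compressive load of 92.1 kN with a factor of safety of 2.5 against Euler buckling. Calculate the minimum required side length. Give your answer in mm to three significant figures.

Required P_cr = n·P = 2.5 × 92.1 = 230.2 kN
L_e = K·L = 1 × 0.495 = 0.4950 m
Required I = P_cr·L_e²/(π²E) = 2.302×10^5 × 0.4950² / (π² × 2.04×10^11) = 2.802×10^-8 m⁴
I_req = 2.802×10^4 mm⁴
Solid square: I = a⁴/12  ⇒  a = (12I)^(1/4) = (12×2.802×10^4)^(1/4) = 24.1 mm

a ≈ 24.1 mm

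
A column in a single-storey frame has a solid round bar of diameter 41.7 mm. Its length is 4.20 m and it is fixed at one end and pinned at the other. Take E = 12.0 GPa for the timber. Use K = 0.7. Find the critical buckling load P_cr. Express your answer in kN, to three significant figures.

I = πd⁴/64 = π×41.7⁴/64 = 1.484×10^5 mm⁴
I = 1.484×10^5 mm⁴ = 1.484×10^-7 m⁴
Effective length L_e = K·L = 0.7 × 4.20 = 2.940 m
P_cr = π²EI / L_e² = π² × 12.0×10⁹ × 1.484×10^-7 / 2.940² = 2.034×10^3 N

P_cr ≈ 2.03 kN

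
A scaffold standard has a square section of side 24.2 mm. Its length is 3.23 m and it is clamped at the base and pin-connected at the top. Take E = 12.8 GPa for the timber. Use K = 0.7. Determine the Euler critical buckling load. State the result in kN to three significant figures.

P_cr ≈ 0.706 kN

I = a⁴/12 = 24.2⁴/12 = 2.858×10^4 mm⁴
I = 2.858×10^4 mm⁴ = 2.858×10^-8 m⁴
Effective length L_e = K·L = 0.7 × 3.23 = 2.261 m
P_cr = π²EI / L_e² = π² × 12.8×10⁹ × 2.858×10^-8 / 2.261² = 706.3 N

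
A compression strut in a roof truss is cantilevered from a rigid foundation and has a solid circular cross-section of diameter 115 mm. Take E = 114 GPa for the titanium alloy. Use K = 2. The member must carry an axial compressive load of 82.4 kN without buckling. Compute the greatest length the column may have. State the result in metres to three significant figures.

L_max ≈ 5.41 m

I = πd⁴/64 = π×115⁴/64 = 8.585×10^6 mm⁴
I = 8.585×10^-6 m⁴
At the buckling limit P_cr = P = 8.240×10^4 N
From P_cr = π²EI/(K·L)²:  L = (1/K)·√(π²EI/P_cr) = (1/2)·√(π²×1.14×10^11×8.585×10^-6/8.240×10^4)
L = 5.41 m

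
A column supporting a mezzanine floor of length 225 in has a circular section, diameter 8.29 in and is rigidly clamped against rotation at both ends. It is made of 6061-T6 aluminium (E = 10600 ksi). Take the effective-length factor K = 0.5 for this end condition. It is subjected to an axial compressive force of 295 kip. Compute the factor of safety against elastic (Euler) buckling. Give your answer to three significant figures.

I = πd⁴/64 = π×8.29⁴/64 = 231.8 in⁴
Effective length L_e = K·L = 0.5 × 225 = 112.5 in
P_cr = π²EI / L_e² = π² × 10600×10³ × 231.8 / 112.5² = 1.916×10^6 lb
Factor of safety n = P_cr / P = 1916.4 / 295 = 6.50

n ≈ 6.50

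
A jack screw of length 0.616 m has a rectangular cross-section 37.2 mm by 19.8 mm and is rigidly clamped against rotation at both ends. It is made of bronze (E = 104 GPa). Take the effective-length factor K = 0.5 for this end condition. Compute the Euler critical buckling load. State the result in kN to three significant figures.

Buckling occurs about the weak axis: I_min = h·b³/12 with b = 19.8 mm (the shorter side).
I_min = 37.2×19.8³/12 = 2.406×10^4 mm⁴
I = 2.406×10^4 mm⁴ = 2.406×10^-8 m⁴
Effective length L_e = K·L = 0.5 × 0.616 = 0.3080 m
P_cr = π²EI / L_e² = π² × 104×10⁹ × 2.406×10^-8 / 0.3080² = 2.604×10^5 N

P_cr ≈ 260 kN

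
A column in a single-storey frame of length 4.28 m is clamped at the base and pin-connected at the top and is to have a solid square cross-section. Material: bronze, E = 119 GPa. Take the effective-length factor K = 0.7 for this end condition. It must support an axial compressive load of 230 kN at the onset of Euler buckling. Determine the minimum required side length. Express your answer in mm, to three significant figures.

a ≈ 67.8 mm

L_e = K·L = 0.7 × 4.28 = 2.996 m
Required I = P_cr·L_e²/(π²E) = 2.300×10^5 × 2.996² / (π² × 1.19×10^11) = 1.758×10^-6 m⁴
I_req = 1.758×10^6 mm⁴
Solid square: I = a⁴/12  ⇒  a = (12I)^(1/4) = (12×1.758×10^6)^(1/4) = 67.8 mm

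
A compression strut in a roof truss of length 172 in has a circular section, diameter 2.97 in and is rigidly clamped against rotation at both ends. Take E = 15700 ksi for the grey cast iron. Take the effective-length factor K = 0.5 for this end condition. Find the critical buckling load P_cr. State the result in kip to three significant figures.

I = πd⁴/64 = π×2.97⁴/64 = 3.819 in⁴
Effective length L_e = K·L = 0.5 × 172 = 86.00 in
P_cr = π²EI / L_e² = π² × 15700×10³ × 3.819 / 86.00² = 8.002×10^4 lb

P_cr ≈ 80.0 kip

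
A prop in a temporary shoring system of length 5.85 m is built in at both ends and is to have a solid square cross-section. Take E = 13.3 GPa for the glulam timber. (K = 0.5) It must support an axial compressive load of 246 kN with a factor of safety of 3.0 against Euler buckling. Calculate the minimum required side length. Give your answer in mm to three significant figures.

a ≈ 155 mm

Required P_cr = n·P = 3.0 × 246 = 738.0 kN
L_e = K·L = 0.5 × 5.85 = 2.925 m
Required I = P_cr·L_e²/(π²E) = 7.380×10^5 × 2.925² / (π² × 1.33×10^10) = 4.810×10^-5 m⁴
I_req = 4.810×10^7 mm⁴
Solid square: I = a⁴/12  ⇒  a = (12I)^(1/4) = (12×4.810×10^7)^(1/4) = 155 mm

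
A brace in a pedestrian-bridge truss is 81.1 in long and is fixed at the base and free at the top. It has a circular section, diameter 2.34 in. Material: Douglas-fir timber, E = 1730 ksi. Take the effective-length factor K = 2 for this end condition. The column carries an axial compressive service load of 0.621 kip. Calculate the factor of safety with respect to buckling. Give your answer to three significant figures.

I = πd⁴/64 = π×2.34⁴/64 = 1.472 in⁴
Effective length L_e = K·L = 2 × 81.1 = 162.2 in
P_cr = π²EI / L_e² = π² × 1730×10³ × 1.472 / 162.2² = 955.2 lb
Factor of safety n = P_cr / P = 0.95516 / 0.621 = 1.54

n ≈ 1.54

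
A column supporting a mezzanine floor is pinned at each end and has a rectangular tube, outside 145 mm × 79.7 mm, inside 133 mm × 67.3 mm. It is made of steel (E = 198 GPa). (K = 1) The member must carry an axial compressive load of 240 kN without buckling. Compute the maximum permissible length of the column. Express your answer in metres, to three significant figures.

Weak-axis I_min = (h_o·b_o³ − h_i·b_i³)/12 with b_o = 79.7, b_i = 67.30 mm (shorter outer/inner sides).
I_min = (145×79.7³ − 133.0×67.30³)/12 = 2.739×10^6 mm⁴
I = 2.739×10^-6 m⁴
At the buckling limit P_cr = P = 2.400×10^5 N
From P_cr = π²EI/(K·L)²:  L = (1/K)·√(π²EI/P_cr) = (1/1)·√(π²×1.98×10^11×2.739×10^-6/2.400×10^5)
L = 4.72 m

L_max ≈ 4.72 m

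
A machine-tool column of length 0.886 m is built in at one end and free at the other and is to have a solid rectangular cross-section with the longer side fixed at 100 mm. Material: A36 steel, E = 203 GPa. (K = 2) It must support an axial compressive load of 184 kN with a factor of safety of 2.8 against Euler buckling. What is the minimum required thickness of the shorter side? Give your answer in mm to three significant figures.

Required P_cr = n·P = 2.8 × 184 = 515.2 kN
L_e = K·L = 2 × 0.886 = 1.772 m
Required I = P_cr·L_e²/(π²E) = 5.152×10^5 × 1.772² / (π² × 2.03×10^11) = 8.074×10^-7 m⁴
I_req = 8.074×10^5 mm⁴
Rectangle, weak axis: I_min = h·b³/12 with h = 100 mm fixed  ⇒  b = (12I/h)^(1/3) = 45.9 mm

b ≈ 45.9 mm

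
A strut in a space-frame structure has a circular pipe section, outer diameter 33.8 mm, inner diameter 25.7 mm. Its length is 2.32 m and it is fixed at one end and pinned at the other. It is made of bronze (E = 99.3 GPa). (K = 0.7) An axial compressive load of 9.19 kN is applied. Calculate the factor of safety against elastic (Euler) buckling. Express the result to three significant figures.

n ≈ 1.72

d_o = 33.8 mm, d_i = 25.7 mm
I = π(d_o⁴ − d_i⁴)/64 = π(33.8⁴ − 25.70⁴)/64 = 4.265×10^4 mm⁴
I = 4.265×10^4 mm⁴ = 4.265×10^-8 m⁴
Effective length L_e = K·L = 0.7 × 2.32 = 1.624 m
P_cr = π²EI / L_e² = π² × 99.3×10⁹ × 4.265×10^-8 / 1.624² = 1.585×10^4 N
Factor of safety n = P_cr / P = 15.850 / 9.19 = 1.72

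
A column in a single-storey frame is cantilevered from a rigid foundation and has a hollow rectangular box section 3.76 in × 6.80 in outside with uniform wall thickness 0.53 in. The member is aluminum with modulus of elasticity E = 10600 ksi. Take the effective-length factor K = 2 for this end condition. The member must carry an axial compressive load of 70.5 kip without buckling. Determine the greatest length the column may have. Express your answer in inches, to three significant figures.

L_max ≈ 87.6 in

Inner dimensions: h_i = 6.80 − 2×0.53 = 5.740 in, b_i = 3.76 − 2×0.53 = 2.700 in
Weak-axis I_min = (h_o·b_o³ − h_i·b_i³)/12 with b_o = 3.76, b_i = 2.700 in (shorter outer/inner sides).
I_min = (6.80×3.76³ − 5.740×2.700³)/12 = 20.71 in⁴
At the buckling limit P_cr = P = 7.050×10^4 lb
From P_cr = π²EI/(K·L)²:  L = (1/K)·√(π²EI/P_cr) = (1/2)·√(π²×1.06×10^7×20.71/7.050×10^4)
L = 87.6 in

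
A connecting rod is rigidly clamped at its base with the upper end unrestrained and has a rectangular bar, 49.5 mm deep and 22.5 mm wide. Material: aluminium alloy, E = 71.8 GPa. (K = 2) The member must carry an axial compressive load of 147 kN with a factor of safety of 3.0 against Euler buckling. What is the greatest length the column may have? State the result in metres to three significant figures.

Buckling occurs about the weak axis: I_min = h·b³/12 with b = 22.5 mm (the shorter side).
I_min = 49.5×22.5³/12 = 4.699×10^4 mm⁴
I = 4.699×10^-8 m⁴
Required critical load P_cr = n·P = 3.0 × 147 = 441.0 kN = 4.410×10^5 N
From P_cr = π²EI/(K·L)²:  L = (1/K)·√(π²EI/P_cr) = (1/2)·√(π²×7.18×10^10×4.699×10^-8/4.410×10^5)
L = 0.137 m

L_max ≈ 0.137 m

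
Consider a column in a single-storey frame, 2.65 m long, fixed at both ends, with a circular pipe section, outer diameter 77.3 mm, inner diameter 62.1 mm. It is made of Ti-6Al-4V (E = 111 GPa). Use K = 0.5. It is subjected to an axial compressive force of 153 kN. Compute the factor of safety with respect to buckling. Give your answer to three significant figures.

d_o = 77.3 mm, d_i = 62.1 mm
I = π(d_o⁴ − d_i⁴)/64 = π(77.3⁴ − 62.10⁴)/64 = 1.023×10^6 mm⁴
I = 1.023×10^6 mm⁴ = 1.023×10^-6 m⁴
Effective length L_e = K·L = 0.5 × 2.65 = 1.325 m
P_cr = π²EI / L_e² = π² × 111×10⁹ × 1.023×10^-6 / 1.325² = 6.381×10^5 N
Factor of safety n = P_cr / P = 638.11 / 153 = 4.17

n ≈ 4.17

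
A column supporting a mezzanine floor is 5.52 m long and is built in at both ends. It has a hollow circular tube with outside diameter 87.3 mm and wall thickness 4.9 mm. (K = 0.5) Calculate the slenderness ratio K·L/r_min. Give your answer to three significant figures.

Inner diameter d_i = 87.3 − 2×4.9 = 77.50 mm
I = π(d_o⁴ − d_i⁴)/64 = π(87.3⁴ − 77.50⁴)/64 = 1.080×10^6 mm⁴
A = 1.268×10^3 mm²;  r_min = √(I/A) = √(1.080×10^6/1.268×10^3) = 29.18 mm
L_e = K·L = 0.5 × 5.52 m = 2.760 m = 2760.0 mm
λ = L_e / r_min = 2760.0 / 29.18 = 94.6

λ ≈ 94.6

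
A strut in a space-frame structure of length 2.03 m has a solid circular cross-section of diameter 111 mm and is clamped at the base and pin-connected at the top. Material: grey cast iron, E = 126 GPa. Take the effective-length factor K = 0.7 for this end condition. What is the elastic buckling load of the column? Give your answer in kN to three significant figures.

P_cr ≈ 4590 kN

I = πd⁴/64 = π×111⁴/64 = 7.452×10^6 mm⁴
I = 7.452×10^6 mm⁴ = 7.452×10^-6 m⁴
Effective length L_e = K·L = 0.7 × 2.03 = 1.421 m
P_cr = π²EI / L_e² = π² × 126×10⁹ × 7.452×10^-6 / 1.421² = 4.589×10^6 N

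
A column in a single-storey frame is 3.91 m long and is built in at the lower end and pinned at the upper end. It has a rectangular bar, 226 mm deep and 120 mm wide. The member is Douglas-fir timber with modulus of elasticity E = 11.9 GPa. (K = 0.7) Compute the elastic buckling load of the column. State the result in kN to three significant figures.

Buckling occurs about the weak axis: I_min = h·b³/12 with b = 120 mm (the shorter side).
I_min = 226×120³/12 = 3.254×10^7 mm⁴
I = 3.254×10^7 mm⁴ = 3.254×10^-5 m⁴
Effective length L_e = K·L = 0.7 × 3.91 = 2.737 m
P_cr = π²EI / L_e² = π² × 11.9×10⁹ × 3.254×10^-5 / 2.737² = 5.102×10^5 N

P_cr ≈ 510 kN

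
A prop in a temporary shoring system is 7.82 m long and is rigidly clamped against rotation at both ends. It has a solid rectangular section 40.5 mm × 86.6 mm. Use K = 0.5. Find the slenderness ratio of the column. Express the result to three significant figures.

Buckling occurs about the weak axis: I_min = h·b³/12 with b = 40.5 mm (the shorter side).
I_min = 86.6×40.5³/12 = 4.794×10^5 mm⁴
A = 3.507×10^3 mm²;  r_min = √(I/A) = √(4.794×10^5/3.507×10^3) = 11.69 mm
L_e = K·L = 0.5 × 7.82 m = 3.910 m = 3910.0 mm
λ = L_e / r_min = 3910.0 / 11.69 = 334

λ ≈ 334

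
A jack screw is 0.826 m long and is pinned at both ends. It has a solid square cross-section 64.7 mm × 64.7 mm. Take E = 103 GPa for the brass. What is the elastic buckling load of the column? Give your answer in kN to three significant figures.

P_cr ≈ 2180 kN

I = a⁴/12 = 64.7⁴/12 = 1.460×10^6 mm⁴
I = 1.460×10^6 mm⁴ = 1.460×10^-6 m⁴
Effective length L_e = K·L = 1 × 0.826 = 0.8260 m
P_cr = π²EI / L_e² = π² × 103×10⁹ × 1.460×10^-6 / 0.8260² = 2.176×10^6 N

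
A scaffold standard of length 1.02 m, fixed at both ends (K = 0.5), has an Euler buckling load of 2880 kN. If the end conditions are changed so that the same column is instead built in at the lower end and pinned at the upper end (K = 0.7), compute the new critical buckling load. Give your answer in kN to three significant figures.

P_cr ≈ 1470 kN

P_cr ∝ 1/K², so P_cr,new = P_cr,old × (K_old/K_new)² = 2880 × (0.5/0.7)²
= 2880 × 0.5102 = 1470 kN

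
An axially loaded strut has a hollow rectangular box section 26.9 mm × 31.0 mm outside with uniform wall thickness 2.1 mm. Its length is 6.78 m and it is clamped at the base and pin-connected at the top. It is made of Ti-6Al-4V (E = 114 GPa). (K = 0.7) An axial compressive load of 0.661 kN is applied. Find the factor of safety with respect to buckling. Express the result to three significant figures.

Inner dimensions: h_i = 31.0 − 2×2.1 = 26.80 mm, b_i = 26.9 − 2×2.1 = 22.70 mm
Weak-axis I_min = (h_o·b_o³ − h_i·b_i³)/12 with b_o = 26.9, b_i = 22.70 mm (shorter outer/inner sides).
I_min = (31.0×26.9³ − 26.80×22.70³)/12 = 2.416×10^4 mm⁴
I = 2.416×10^4 mm⁴ = 2.416×10^-8 m⁴
Effective length L_e = K·L = 0.7 × 6.78 = 4.746 m
P_cr = π²EI / L_e² = π² × 114×10⁹ × 2.416×10^-8 / 4.746² = 1.207×10^3 N
Factor of safety n = P_cr / P = 1.2069 / 0.661 = 1.83

n ≈ 1.83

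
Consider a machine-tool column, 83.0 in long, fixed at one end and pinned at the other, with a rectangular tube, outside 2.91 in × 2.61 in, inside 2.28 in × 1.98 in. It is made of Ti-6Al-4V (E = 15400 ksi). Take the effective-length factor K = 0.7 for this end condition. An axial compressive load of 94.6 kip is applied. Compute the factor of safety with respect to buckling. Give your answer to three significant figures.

n ≈ 1.35

Weak-axis I_min = (h_o·b_o³ − h_i·b_i³)/12 with b_o = 2.61, b_i = 1.980 in (shorter outer/inner sides).
I_min = (2.91×2.61³ − 2.280×1.980³)/12 = 2.837 in⁴
Effective length L_e = K·L = 0.7 × 83.0 = 58.10 in
P_cr = π²EI / L_e² = π² × 15400×10³ × 2.837 / 58.10² = 1.277×10^5 lb
Factor of safety n = P_cr / P = 127.73 / 94.6 = 1.35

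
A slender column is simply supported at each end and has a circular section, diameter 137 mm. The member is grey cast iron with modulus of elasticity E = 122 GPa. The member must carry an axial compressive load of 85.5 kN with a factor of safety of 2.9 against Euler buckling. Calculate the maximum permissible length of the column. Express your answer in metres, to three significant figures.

L_max ≈ 9.16 m

I = πd⁴/64 = π×137⁴/64 = 1.729×10^7 mm⁴
I = 1.729×10^-5 m⁴
Required critical load P_cr = n·P = 2.9 × 85.5 = 248.0 kN = 2.479×10^5 N
From P_cr = π²EI/(K·L)²:  L = (1/K)·√(π²EI/P_cr) = (1/1)·√(π²×1.22×10^11×1.729×10^-5/2.479×10^5)
L = 9.16 m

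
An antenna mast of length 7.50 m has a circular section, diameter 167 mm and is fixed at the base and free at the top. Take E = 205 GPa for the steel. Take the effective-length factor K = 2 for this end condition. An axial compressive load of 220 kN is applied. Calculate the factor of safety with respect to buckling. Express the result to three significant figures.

n ≈ 1.56

I = πd⁴/64 = π×167⁴/64 = 3.818×10^7 mm⁴
I = 3.818×10^7 mm⁴ = 3.818×10^-5 m⁴
Effective length L_e = K·L = 2 × 7.50 = 15.00 m
P_cr = π²EI / L_e² = π² × 205×10⁹ × 3.818×10^-5 / 15.00² = 3.433×10^5 N
Factor of safety n = P_cr / P = 343.33 / 220 = 1.56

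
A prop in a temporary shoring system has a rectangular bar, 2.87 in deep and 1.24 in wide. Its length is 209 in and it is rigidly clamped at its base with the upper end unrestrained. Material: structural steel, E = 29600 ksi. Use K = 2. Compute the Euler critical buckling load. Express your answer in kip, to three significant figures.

Buckling occurs about the weak axis: I_min = h·b³/12 with b = 1.24 in (the shorter side).
I_min = 2.87×1.24³/12 = 0.4560 in⁴
Effective length L_e = K·L = 2 × 209 = 418.0 in
P_cr = π²EI / L_e² = π² × 29600×10³ × 0.4560 / 418.0² = 762.4 lb

P_cr ≈ 0.762 kip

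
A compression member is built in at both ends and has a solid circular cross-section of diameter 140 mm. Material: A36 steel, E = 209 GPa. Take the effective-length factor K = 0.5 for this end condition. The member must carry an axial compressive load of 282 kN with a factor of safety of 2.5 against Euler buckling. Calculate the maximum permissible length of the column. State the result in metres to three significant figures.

I = πd⁴/64 = π×140⁴/64 = 1.886×10^7 mm⁴
I = 1.886×10^-5 m⁴
Required critical load P_cr = n·P = 2.5 × 282 = 705.0 kN = 7.050×10^5 N
From P_cr = π²EI/(K·L)²:  L = (1/K)·√(π²EI/P_cr) = (1/0.5)·√(π²×2.09×10^11×1.886×10^-5/7.050×10^5)
L = 14.9 m

L_max ≈ 14.9 m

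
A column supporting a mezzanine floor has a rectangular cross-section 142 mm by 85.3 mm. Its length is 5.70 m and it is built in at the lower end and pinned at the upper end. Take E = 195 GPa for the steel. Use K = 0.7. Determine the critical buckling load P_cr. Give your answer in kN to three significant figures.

P_cr ≈ 888 kN

Buckling occurs about the weak axis: I_min = h·b³/12 with b = 85.3 mm (the shorter side).
I_min = 142×85.3³/12 = 7.344×10^6 mm⁴
I = 7.344×10^6 mm⁴ = 7.344×10^-6 m⁴
Effective length L_e = K·L = 0.7 × 5.70 = 3.990 m
P_cr = π²EI / L_e² = π² × 195×10⁹ × 7.344×10^-6 / 3.990² = 8.879×10^5 N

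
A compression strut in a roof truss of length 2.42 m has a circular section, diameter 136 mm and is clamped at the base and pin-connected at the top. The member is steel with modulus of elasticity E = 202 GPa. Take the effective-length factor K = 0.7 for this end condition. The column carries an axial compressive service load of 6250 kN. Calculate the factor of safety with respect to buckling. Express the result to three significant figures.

I = πd⁴/64 = π×136⁴/64 = 1.679×10^7 mm⁴
I = 1.679×10^7 mm⁴ = 1.679×10^-5 m⁴
Effective length L_e = K·L = 0.7 × 2.42 = 1.694 m
P_cr = π²EI / L_e² = π² × 202×10⁹ × 1.679×10^-5 / 1.694² = 1.167×10^7 N
Factor of safety n = P_cr / P = 11667 / 6250 = 1.87

n ≈ 1.87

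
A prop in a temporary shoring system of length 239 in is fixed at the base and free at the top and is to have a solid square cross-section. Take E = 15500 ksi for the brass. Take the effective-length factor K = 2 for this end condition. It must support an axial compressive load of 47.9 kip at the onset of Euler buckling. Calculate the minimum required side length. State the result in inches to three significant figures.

L_e = K·L = 2 × 239 = 478.0 in
Required I = P_cr·L_e²/(π²E) = 4.790×10^4 × 478.0² / (π² × 1.55×10^7) = 71.54 in⁴
Solid square: I = a⁴/12  ⇒  a = (12I)^(1/4) = (12×71.54)^(1/4) = 5.41 in

a ≈ 5.41 in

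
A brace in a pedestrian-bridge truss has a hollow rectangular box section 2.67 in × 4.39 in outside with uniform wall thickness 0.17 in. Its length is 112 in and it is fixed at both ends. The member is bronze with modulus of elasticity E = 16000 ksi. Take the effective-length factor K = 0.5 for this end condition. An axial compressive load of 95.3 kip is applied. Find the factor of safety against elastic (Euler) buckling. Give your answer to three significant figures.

n ≈ 1.42

Inner dimensions: h_i = 4.39 − 2×0.17 = 4.050 in, b_i = 2.67 − 2×0.17 = 2.330 in
Weak-axis I_min = (h_o·b_o³ − h_i·b_i³)/12 with b_o = 2.67, b_i = 2.330 in (shorter outer/inner sides).
I_min = (4.39×2.67³ − 4.050×2.330³)/12 = 2.694 in⁴
Effective length L_e = K·L = 0.5 × 112 = 56.00 in
P_cr = π²EI / L_e² = π² × 16000×10³ × 2.694 / 56.00² = 1.357×10^5 lb
Factor of safety n = P_cr / P = 135.67 / 95.3 = 1.42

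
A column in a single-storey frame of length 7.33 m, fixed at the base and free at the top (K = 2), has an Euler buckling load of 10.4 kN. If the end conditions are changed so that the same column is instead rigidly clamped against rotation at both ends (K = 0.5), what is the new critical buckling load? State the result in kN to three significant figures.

P_cr ≈ 166 kN

P_cr ∝ 1/K², so P_cr,new = P_cr,old × (K_old/K_new)² = 10.4 × (2/0.5)²
= 10.4 × 16.00 = 166 kN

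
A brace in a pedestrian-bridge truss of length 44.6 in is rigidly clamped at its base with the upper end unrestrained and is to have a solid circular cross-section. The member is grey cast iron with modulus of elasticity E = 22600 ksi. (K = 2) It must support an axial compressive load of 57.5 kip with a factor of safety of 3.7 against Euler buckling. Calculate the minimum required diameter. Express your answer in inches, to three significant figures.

Required P_cr = n·P = 3.7 × 57.5 = 212.8 kip
L_e = K·L = 2 × 44.6 = 89.20 in
Required I = P_cr·L_e²/(π²E) = 2.127×10^5 × 89.20² / (π² × 2.26×10^7) = 7.589 in⁴
Solid circle: I = πd⁴/64  ⇒  d = (64I/π)^(1/4) = (64×7.589/π)^(1/4) = 3.53 in

d ≈ 3.53 in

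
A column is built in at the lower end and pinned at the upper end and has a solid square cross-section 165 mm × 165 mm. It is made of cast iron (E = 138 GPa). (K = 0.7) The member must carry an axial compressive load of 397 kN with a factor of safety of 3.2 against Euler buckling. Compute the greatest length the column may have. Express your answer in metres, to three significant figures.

L_max ≈ 11.6 m

I = a⁴/12 = 165⁴/12 = 6.177×10^7 mm⁴
I = 6.177×10^-5 m⁴
Required critical load P_cr = n·P = 3.2 × 397 = 1270 kN = 1.270×10^6 N
From P_cr = π²EI/(K·L)²:  L = (1/K)·√(π²EI/P_cr) = (1/0.7)·√(π²×1.38×10^11×6.177×10^-5/1.270×10^6)
L = 11.6 m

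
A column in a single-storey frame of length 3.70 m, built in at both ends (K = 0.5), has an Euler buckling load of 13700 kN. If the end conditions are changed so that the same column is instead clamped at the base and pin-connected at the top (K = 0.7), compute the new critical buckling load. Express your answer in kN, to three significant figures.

P_cr ∝ 1/K², so P_cr,new = P_cr,old × (K_old/K_new)² = 13700 × (0.5/0.7)²
= 13700 × 0.5102 = 6990 kN

P_cr ≈ 6990 kN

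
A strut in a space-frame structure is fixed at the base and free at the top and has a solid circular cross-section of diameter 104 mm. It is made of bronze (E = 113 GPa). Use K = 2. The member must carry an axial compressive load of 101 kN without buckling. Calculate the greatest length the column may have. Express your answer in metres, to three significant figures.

I = πd⁴/64 = π×104⁴/64 = 5.743×10^6 mm⁴
I = 5.743×10^-6 m⁴
At the buckling limit P_cr = P = 1.010×10^5 N
From P_cr = π²EI/(K·L)²:  L = (1/K)·√(π²EI/P_cr) = (1/2)·√(π²×1.13×10^11×5.743×10^-6/1.010×10^5)
L = 3.98 m

L_max ≈ 3.98 m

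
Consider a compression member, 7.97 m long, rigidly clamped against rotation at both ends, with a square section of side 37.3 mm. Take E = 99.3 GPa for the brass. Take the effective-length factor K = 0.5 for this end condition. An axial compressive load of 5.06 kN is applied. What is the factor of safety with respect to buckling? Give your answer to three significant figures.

I = a⁴/12 = 37.3⁴/12 = 1.613×10^5 mm⁴
I = 1.613×10^5 mm⁴ = 1.613×10^-7 m⁴
Effective length L_e = K·L = 0.5 × 7.97 = 3.985 m
P_cr = π²EI / L_e² = π² × 99.3×10⁹ × 1.613×10^-7 / 3.985² = 9.955×10^3 N
Factor of safety n = P_cr / P = 9.9551 / 5.06 = 1.97

n ≈ 1.97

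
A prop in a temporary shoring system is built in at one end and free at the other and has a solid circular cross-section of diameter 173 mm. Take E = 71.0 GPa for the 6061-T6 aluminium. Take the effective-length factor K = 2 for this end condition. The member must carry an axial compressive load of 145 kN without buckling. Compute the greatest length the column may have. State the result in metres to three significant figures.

I = πd⁴/64 = π×173⁴/64 = 4.397×10^7 mm⁴
I = 4.397×10^-5 m⁴
At the buckling limit P_cr = P = 1.450×10^5 N
From P_cr = π²EI/(K·L)²:  L = (1/K)·√(π²EI/P_cr) = (1/2)·√(π²×7.10×10^10×4.397×10^-5/1.450×10^5)
L = 7.29 m

L_max ≈ 7.29 m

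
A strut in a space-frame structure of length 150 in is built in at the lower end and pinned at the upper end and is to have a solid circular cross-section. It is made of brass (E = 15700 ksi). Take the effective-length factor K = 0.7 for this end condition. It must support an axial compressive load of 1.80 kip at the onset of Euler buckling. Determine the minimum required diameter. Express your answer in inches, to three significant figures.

d ≈ 1.27 in

L_e = K·L = 0.7 × 150 = 105.0 in
Required I = P_cr·L_e²/(π²E) = 1.800×10^3 × 105.0² / (π² × 1.57×10^7) = 0.1281 in⁴
Solid circle: I = πd⁴/64  ⇒  d = (64I/π)^(1/4) = (64×0.1281/π)^(1/4) = 1.27 in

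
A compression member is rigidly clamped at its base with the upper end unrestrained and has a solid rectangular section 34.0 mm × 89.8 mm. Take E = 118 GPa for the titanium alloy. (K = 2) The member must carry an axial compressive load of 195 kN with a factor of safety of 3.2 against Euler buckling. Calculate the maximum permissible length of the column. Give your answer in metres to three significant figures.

Buckling occurs about the weak axis: I_min = h·b³/12 with b = 34.0 mm (the shorter side).
I_min = 89.8×34.0³/12 = 2.941×10^5 mm⁴
I = 2.941×10^-7 m⁴
Required critical load P_cr = n·P = 3.2 × 195 = 624.0 kN = 6.240×10^5 N
From P_cr = π²EI/(K·L)²:  L = (1/K)·√(π²EI/P_cr) = (1/2)·√(π²×1.18×10^11×2.941×10^-7/6.240×10^5)
L = 0.370 m

L_max ≈ 0.370 m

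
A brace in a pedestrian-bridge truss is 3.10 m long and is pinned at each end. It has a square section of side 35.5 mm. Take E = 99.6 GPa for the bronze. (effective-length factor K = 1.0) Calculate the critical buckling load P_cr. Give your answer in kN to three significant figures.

I = a⁴/12 = 35.5⁴/12 = 1.324×10^5 mm⁴
I = 1.324×10^5 mm⁴ = 1.324×10^-7 m⁴
Effective length L_e = K·L = 1 × 3.10 = 3.100 m
P_cr = π²EI / L_e² = π² × 99.6×10⁹ × 1.324×10^-7 / 3.100² = 1.354×10^4 N

P_cr ≈ 13.5 kN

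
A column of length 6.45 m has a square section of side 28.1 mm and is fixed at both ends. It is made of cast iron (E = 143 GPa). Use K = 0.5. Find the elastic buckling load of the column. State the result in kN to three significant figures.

P_cr ≈ 7.05 kN

I = a⁴/12 = 28.1⁴/12 = 5.196×10^4 mm⁴
I = 5.196×10^4 mm⁴ = 5.196×10^-8 m⁴
Effective length L_e = K·L = 0.5 × 6.45 = 3.225 m
P_cr = π²EI / L_e² = π² × 143×10⁹ × 5.196×10^-8 / 3.225² = 7.051×10^3 N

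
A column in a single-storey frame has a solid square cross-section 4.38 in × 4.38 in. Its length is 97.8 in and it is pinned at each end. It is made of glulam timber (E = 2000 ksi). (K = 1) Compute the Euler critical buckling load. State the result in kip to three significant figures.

P_cr ≈ 63.3 kip

I = a⁴/12 = 4.38⁴/12 = 30.67 in⁴
Effective length L_e = K·L = 1 × 97.8 = 97.80 in
P_cr = π²EI / L_e² = π² × 2000×10³ × 30.67 / 97.80² = 6.329×10^4 lb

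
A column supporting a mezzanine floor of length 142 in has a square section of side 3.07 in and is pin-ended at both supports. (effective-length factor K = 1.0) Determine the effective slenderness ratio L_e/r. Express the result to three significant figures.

For a square r = a/√12 = 3.07/√12 = 0.8862 in
L_e = K·L = 1 × 142 = 142.0 in
λ = L_e / r_min = 142.00 / 0.8862 = 160

λ ≈ 160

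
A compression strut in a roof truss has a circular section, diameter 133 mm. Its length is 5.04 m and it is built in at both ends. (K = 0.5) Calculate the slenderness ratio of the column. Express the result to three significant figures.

For a solid circle r = d/4 = 133/4 = 33.25 mm
L_e = K·L = 0.5 × 5.04 m = 2.520 m = 2520.0 mm
λ = L_e / r_min = 2520.0 / 33.25 = 75.8

λ ≈ 75.8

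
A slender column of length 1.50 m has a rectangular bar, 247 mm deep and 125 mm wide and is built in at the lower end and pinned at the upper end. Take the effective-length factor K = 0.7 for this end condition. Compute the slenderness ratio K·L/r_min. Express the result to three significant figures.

λ ≈ 29.1

Buckling occurs about the weak axis: I_min = h·b³/12 with b = 125 mm (the shorter side).
I_min = 247×125³/12 = 4.020×10^7 mm⁴
A = 3.087×10^4 mm²;  r_min = √(I/A) = √(4.020×10^7/3.087×10^4) = 36.08 mm
L_e = K·L = 0.7 × 1.50 m = 1.050 m = 1050.0 mm
λ = L_e / r_min = 1050.0 / 36.08 = 29.1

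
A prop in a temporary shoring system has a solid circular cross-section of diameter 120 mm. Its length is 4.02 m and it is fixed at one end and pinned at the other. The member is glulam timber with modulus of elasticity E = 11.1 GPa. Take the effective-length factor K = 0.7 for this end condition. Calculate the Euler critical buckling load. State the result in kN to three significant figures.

I = πd⁴/64 = π×120⁴/64 = 1.018×10^7 mm⁴
I = 1.018×10^7 mm⁴ = 1.018×10^-5 m⁴
Effective length L_e = K·L = 0.7 × 4.02 = 2.814 m
P_cr = π²EI / L_e² = π² × 11.1×10⁹ × 1.018×10^-5 / 2.814² = 1.408×10^5 N

P_cr ≈ 141 kN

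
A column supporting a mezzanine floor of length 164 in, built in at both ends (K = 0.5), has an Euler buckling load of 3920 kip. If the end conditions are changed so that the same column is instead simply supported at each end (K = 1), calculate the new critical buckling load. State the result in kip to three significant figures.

P_cr ≈ 980 kip

P_cr ∝ 1/K², so P_cr,new = P_cr,old × (K_old/K_new)² = 3920 × (0.5/1)²
= 3920 × 0.2500 = 980 kip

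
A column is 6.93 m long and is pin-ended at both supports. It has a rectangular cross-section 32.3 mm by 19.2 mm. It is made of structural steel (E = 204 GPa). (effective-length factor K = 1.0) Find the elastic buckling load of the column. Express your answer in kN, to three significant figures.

Buckling occurs about the weak axis: I_min = h·b³/12 with b = 19.2 mm (the shorter side).
I_min = 32.3×19.2³/12 = 1.905×10^4 mm⁴
I = 1.905×10^4 mm⁴ = 1.905×10^-8 m⁴
Effective length L_e = K·L = 1 × 6.93 = 6.930 m
P_cr = π²EI / L_e² = π² × 204×10⁹ × 1.905×10^-8 / 6.930² = 798.7 N

P_cr ≈ 0.799 kN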